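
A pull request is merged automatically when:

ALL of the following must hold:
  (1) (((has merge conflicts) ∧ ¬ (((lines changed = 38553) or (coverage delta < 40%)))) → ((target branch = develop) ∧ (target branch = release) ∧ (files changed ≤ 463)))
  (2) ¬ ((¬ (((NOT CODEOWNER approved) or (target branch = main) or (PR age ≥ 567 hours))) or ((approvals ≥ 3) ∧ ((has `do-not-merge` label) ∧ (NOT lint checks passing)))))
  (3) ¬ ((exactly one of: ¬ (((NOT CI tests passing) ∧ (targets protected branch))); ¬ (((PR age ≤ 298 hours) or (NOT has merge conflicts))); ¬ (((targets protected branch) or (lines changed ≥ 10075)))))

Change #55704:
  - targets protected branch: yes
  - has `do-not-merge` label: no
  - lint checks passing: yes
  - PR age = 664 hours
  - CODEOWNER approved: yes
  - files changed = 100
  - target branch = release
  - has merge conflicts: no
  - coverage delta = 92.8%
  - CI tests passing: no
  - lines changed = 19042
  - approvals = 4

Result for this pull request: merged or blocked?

Merged

Atomic conditions:
  has merge conflicts: no → false
  lines changed = 38553: 19042 == 38553 is false
  coverage delta < 40%: 92.8 < 40 is false
  target branch = develop: release == develop is false
  target branch = release: release == release is true
  files changed ≤ 463: 100 ≤ 463 is true
  NOT CODEOWNER approved: yes → false
  target branch = main: release == main is false
  PR age ≥ 567 hours: 664 ≥ 567 is true
  approvals ≥ 3: 4 ≥ 3 is true
  has `do-not-merge` label: no → false
  NOT lint checks passing: yes → false
  NOT CI tests passing: no → true
  targets protected branch: yes → true
  PR age ≤ 298 hours: 664 ≤ 298 is false
  NOT has merge conflicts: no → true
  lines changed ≥ 10075: 19042 ≥ 10075 is true
Combine:
[1.1.2.1] false OR false = false
[1.1.2] NOT false = true
[1.1] false AND true = false
[1.2] false AND true AND true = false
[1] false → false (antecedent false ⇒ implication holds) = true
[2.1.1.1] false OR false OR true = true
[2.1.1] NOT true = false
[2.1.2.2] false AND false = false
[2.1.2] true AND false = false
[2.1] false OR false = false
[2] NOT false = true
[3.1.1.1] true AND true = true
[3.1.1] NOT true = false
[3.1.2.1] false OR true = true
[3.1.2] NOT true = false
[3.1.3.1] true OR true = true
[3.1.3] NOT true = false
[3.1] exactly-one(false, false, false) = false
[3] NOT false = true
[root] true AND true AND true = true
Overall: true → merged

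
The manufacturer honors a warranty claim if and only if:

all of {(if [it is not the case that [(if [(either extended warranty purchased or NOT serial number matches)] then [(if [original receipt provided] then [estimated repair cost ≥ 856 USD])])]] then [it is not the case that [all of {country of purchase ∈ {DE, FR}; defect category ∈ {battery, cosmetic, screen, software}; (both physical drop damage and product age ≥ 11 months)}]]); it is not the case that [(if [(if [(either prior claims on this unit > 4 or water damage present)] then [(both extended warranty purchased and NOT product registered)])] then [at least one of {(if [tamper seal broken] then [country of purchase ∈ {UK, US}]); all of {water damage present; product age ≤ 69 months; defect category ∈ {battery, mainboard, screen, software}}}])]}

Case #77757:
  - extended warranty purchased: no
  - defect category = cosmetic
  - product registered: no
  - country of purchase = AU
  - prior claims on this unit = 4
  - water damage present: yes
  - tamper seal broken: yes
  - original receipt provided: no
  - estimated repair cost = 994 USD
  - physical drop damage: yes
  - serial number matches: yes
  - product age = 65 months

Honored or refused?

Refused

Atomic conditions:
  extended warranty purchased: no → false
  NOT serial number matches: yes → false
  original receipt provided: no → false
  estimated repair cost ≥ 856 USD: 994 ≥ 856 is true
  country of purchase ∈ {DE, FR}: AU is not in the set → false
  defect category ∈ {battery, cosmetic, screen, software}: cosmetic is in the set → true
  physical drop damage: yes → true
  product age ≥ 11 months: 65 ≥ 11 is true
  prior claims on this unit > 4: 4 > 4 is false
  water damage present: yes → true
  NOT product registered: no → true
  tamper seal broken: yes → true
  country of purchase ∈ {UK, US}: AU is not in the set → false
  product age ≤ 69 months: 65 ≤ 69 is true
  defect category ∈ {battery, mainboard, screen, software}: cosmetic is not in the set → false
Combine:
[1.1.1.1] false OR false = false
[1.1.1.2] false → true (antecedent false ⇒ implication holds) = true
[1.1.1] false → true (antecedent false ⇒ implication holds) = true
[1.1] NOT true = false
[1.2.1.3] true AND true = true
[1.2.1] false AND true AND true = false
[1.2] NOT false = true
[1] false → true (antecedent false ⇒ implication holds) = true
[2.1.1.1] false OR true = true
[2.1.1.2] false AND true = false
[2.1.1] true → false = false
[2.1.2.1] true → false = false
[2.1.2.2] true AND true AND false = false
[2.1.2] false OR false = false
[2.1] false → false (antecedent false ⇒ implication holds) = true
[2] NOT true = false
[root] true AND false = false
Overall: false → refused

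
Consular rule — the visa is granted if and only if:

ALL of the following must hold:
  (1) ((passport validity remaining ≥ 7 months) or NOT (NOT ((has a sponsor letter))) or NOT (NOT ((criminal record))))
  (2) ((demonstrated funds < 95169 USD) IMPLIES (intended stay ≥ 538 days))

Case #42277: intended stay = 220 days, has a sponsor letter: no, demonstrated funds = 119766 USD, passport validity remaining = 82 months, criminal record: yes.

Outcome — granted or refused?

Granted

Atomic conditions:
  passport validity remaining ≥ 7 months: 82 ≥ 7 is true
  has a sponsor letter: no → false
  criminal record: yes → true
  demonstrated funds < 95169 USD: 119766 < 95169 is false
  intended stay ≥ 538 days: 220 ≥ 538 is false
Combine:
[1.2.1] NOT false = true
[1.2] NOT true = false
[1.3.1] NOT true = false
[1.3] NOT false = true
[1] true OR false OR true = true
[2] false → false (antecedent false ⇒ implication holds) = true
[root] true AND true = true
Overall: true → granted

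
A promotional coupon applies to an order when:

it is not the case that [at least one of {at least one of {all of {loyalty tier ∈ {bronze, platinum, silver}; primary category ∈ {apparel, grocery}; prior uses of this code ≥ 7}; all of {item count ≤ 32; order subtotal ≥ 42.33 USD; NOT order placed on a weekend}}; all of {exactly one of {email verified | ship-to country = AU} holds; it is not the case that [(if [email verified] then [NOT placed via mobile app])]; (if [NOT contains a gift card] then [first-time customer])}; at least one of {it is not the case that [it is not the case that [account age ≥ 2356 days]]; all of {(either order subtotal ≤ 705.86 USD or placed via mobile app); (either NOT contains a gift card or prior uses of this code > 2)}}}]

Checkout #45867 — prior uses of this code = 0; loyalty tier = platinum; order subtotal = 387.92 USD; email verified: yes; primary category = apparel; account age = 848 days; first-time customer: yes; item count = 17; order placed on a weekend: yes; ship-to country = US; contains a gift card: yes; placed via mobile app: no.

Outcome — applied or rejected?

Atomic conditions:
  loyalty tier ∈ {bronze, platinum, silver}: platinum is in the set → true
  primary category ∈ {apparel, grocery}: apparel is in the set → true
  prior uses of this code ≥ 7: 0 ≥ 7 is false
  item count ≤ 32: 17 ≤ 32 is true
  order subtotal ≥ 42.33 USD: 387.92 ≥ 42.33 is true
  NOT order placed on a weekend: yes → false
  email verified: yes → true
  ship-to country = AU: US == AU is false
  NOT placed via mobile app: no → true
  NOT contains a gift card: yes → false
  first-time customer: yes → true
  account age ≥ 2356 days: 848 ≥ 2356 is false
  order subtotal ≤ 705.86 USD: 387.92 ≤ 705.86 is true
  placed via mobile app: no → false
  prior uses of this code > 2: 0 > 2 is false
Combine:
[1.1.1] true AND true AND false = false
[1.1.2] true AND true AND false = false
[1.1] false OR false = false
[1.2.1] exactly-one(true, false) = true
[1.2.2.1] true → true = true
[1.2.2] NOT true = false
[1.2.3] false → true (antecedent false ⇒ implication holds) = true
[1.2] true AND false AND true = false
[1.3.1.1] NOT false = true
[1.3.1] NOT true = false
[1.3.2.1] true OR false = true
[1.3.2.2] false OR false = false
[1.3.2] true AND false = false
[1.3] false OR false = false
[1] false OR false OR false = false
[root] NOT false = true
Overall: true → applied

Applied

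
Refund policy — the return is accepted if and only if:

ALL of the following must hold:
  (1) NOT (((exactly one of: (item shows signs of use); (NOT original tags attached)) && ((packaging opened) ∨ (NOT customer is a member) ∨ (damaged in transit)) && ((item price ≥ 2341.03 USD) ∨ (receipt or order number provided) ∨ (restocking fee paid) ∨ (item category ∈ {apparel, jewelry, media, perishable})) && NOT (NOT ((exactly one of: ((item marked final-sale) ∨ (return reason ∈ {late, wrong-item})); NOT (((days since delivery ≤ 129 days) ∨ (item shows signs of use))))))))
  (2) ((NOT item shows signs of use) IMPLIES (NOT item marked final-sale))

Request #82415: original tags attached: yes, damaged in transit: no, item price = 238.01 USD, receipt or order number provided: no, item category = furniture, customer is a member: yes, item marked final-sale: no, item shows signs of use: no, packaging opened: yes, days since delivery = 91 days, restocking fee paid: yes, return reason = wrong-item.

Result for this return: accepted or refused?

Accepted

Atomic conditions:
  item shows signs of use: no → false
  NOT original tags attached: yes → false
  packaging opened: yes → true
  NOT customer is a member: yes → false
  damaged in transit: no → false
  item price ≥ 2341.03 USD: 238.01 ≥ 2341.03 is false
  receipt or order number provided: no → false
  restocking fee paid: yes → true
  item category ∈ {apparel, jewelry, media, perishable}: furniture is not in the set → false
  item marked final-sale: no → false
  return reason ∈ {late, wrong-item}: wrong-item is in the set → true
  days since delivery ≤ 129 days: 91 ≤ 129 is true
  NOT item shows signs of use: no → true
  NOT item marked final-sale: no → true
Combine:
[1.1.1] exactly-one(false, false) = false
[1.1.2] true OR false OR false = true
[1.1.3] false OR false OR true OR false = true
[1.1.4.1.1.1] false OR true = true
[1.1.4.1.1.2.1] true OR false = true
[1.1.4.1.1.2] NOT true = false
[1.1.4.1.1] exactly-one(true, false) = true
[1.1.4.1] NOT true = false
[1.1.4] NOT false = true
[1.1] false AND true AND true AND true = false
[1] NOT false = true
[2] true → true = true
[root] true AND true = true
Overall: true → accepted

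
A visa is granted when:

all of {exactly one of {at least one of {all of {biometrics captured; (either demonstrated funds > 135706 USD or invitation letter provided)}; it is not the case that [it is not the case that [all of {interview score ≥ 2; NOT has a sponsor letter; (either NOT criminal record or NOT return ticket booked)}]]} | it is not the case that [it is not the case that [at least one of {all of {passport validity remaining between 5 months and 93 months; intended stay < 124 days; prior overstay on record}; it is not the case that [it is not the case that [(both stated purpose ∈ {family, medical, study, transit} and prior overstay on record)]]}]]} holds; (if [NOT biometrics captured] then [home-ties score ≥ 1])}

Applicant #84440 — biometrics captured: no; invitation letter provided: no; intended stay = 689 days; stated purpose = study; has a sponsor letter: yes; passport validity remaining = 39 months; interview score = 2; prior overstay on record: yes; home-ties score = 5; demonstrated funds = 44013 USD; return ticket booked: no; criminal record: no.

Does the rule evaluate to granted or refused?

Atomic conditions:
  biometrics captured: no → false
  demonstrated funds > 135706 USD: 44013 > 135706 is false
  invitation letter provided: no → false
  interview score ≥ 2: 2 ≥ 2 is true
  NOT has a sponsor letter: yes → false
  NOT criminal record: no → true
  NOT return ticket booked: no → true
  passport validity remaining between 5 months and 93 months: 39 in [5, 93] is true
  intended stay < 124 days: 689 < 124 is false
  prior overstay on record: yes → true
  stated purpose ∈ {family, medical, study, transit}: study is in the set → true
  NOT biometrics captured: no → true
  home-ties score ≥ 1: 5 ≥ 1 is true
Combine:
[1.1.1.2] false OR false = false
[1.1.1] false AND false = false
[1.1.2.1.1.3] true OR true = true
[1.1.2.1.1] true AND false AND true = false
[1.1.2.1] NOT false = true
[1.1.2] NOT true = false
[1.1] false OR false = false
[1.2.1.1.1] true AND false AND true = false
[1.2.1.1.2.1.1] true AND true = true
[1.2.1.1.2.1] NOT true = false
[1.2.1.1.2] NOT false = true
[1.2.1.1] false OR true = true
[1.2.1] NOT true = false
[1.2] NOT false = true
[1] exactly-one(false, true) = true
[2] true → true = true
[root] true AND true = true
Overall: true → granted

Granted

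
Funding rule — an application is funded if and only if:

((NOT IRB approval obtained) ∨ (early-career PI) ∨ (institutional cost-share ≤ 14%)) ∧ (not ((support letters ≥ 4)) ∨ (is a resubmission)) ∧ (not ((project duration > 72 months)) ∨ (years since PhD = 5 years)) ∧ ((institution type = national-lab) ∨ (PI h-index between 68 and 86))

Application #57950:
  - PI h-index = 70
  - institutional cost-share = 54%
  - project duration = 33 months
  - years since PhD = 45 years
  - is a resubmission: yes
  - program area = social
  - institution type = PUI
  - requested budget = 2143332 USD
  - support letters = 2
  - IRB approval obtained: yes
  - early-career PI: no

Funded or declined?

Declined

Atomic conditions:
  NOT IRB approval obtained: yes → false
  early-career PI: no → false
  institutional cost-share ≤ 14%: 54 ≤ 14 is false
  support letters ≥ 4: 2 ≥ 4 is false
  is a resubmission: yes → true
  project duration > 72 months: 33 > 72 is false
  years since PhD = 5 years: 45 == 5 is false
  institution type = national-lab: PUI == national-lab is false
  PI h-index between 68 and 86: 70 in [68, 86] is true
Combine:
[1] false OR false OR false = false
[2.1] NOT false = true
[2] true OR true = true
[3.1] NOT false = true
[3] true OR false = true
[4] false OR true = true
[root] false AND true AND true AND true = false
Overall: false → declined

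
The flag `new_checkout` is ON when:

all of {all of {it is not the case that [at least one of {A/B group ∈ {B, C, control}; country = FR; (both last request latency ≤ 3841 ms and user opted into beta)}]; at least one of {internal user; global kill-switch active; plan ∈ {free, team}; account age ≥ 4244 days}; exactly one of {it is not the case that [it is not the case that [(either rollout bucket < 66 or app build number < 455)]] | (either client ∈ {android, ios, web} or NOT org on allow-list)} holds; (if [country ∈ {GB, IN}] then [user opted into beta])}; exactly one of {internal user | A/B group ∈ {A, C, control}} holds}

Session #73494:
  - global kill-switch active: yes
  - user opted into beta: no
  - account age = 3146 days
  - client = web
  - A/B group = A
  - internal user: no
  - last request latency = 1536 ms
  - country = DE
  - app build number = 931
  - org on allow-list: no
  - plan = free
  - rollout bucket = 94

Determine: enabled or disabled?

Atomic conditions:
  A/B group ∈ {B, C, control}: A is not in the set → false
  country = FR: DE == FR is false
  last request latency ≤ 3841 ms: 1536 ≤ 3841 is true
  user opted into beta: no → false
  internal user: no → false
  global kill-switch active: yes → true
  plan ∈ {free, team}: free is in the set → true
  account age ≥ 4244 days: 3146 ≥ 4244 is false
  rollout bucket < 66: 94 < 66 is false
  app build number < 455: 931 < 455 is false
  client ∈ {android, ios, web}: web is in the set → true
  NOT org on allow-list: no → true
  country ∈ {GB, IN}: DE is not in the set → false
  A/B group ∈ {A, C, control}: A is in the set → true
Combine:
[1.1.1.3] true AND false = false
[1.1.1] false OR false OR false = false
[1.1] NOT false = true
[1.2] false OR true OR true OR false = true
[1.3.1.1.1] false OR false = false
[1.3.1.1] NOT false = true
[1.3.1] NOT true = false
[1.3.2] true OR true = true
[1.3] exactly-one(false, true) = true
[1.4] false → false (antecedent false ⇒ implication holds) = true
[1] true AND true AND true AND true = true
[2] exactly-one(false, true) = true
[root] true AND true = true
Overall: true → enabled

Enabled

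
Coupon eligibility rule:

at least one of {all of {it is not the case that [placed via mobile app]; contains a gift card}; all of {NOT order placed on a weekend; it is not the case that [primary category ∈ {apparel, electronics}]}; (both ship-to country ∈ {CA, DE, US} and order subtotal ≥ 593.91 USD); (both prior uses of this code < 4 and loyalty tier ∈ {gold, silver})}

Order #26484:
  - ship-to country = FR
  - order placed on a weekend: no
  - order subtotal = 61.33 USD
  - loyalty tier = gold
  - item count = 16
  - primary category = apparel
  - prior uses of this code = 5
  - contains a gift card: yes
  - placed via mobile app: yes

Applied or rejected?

Rejected

Atomic conditions:
  placed via mobile app: yes → true
  contains a gift card: yes → true
  NOT order placed on a weekend: no → true
  primary category ∈ {apparel, electronics}: apparel is in the set → true
  ship-to country ∈ {CA, DE, US}: FR is not in the set → false
  order subtotal ≥ 593.91 USD: 61.33 ≥ 593.91 is false
  prior uses of this code < 4: 5 < 4 is false
  loyalty tier ∈ {gold, silver}: gold is in the set → true
Combine:
[1.1] NOT true = false
[1] false AND true = false
[2.2] NOT true = false
[2] true AND false = false
[3] false AND false = false
[4] false AND true = false
[root] false OR false OR false OR false = false
Overall: false → rejected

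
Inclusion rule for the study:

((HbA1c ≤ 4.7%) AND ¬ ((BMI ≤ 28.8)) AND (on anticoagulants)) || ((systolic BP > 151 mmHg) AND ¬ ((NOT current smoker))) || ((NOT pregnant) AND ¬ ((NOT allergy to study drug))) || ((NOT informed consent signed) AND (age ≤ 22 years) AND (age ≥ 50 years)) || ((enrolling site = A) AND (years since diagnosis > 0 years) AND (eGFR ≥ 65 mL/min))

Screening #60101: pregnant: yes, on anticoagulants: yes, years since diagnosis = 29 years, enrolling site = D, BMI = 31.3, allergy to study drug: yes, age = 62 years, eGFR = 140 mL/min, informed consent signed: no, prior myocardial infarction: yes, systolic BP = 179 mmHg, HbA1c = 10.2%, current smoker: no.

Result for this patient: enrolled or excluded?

Excluded

Atomic conditions:
  HbA1c ≤ 4.7%: 10.2 ≤ 4.7 is false
  BMI ≤ 28.8: 31.3 ≤ 28.8 is false
  on anticoagulants: yes → true
  systolic BP > 151 mmHg: 179 > 151 is true
  NOT current smoker: no → true
  NOT pregnant: yes → false
  NOT allergy to study drug: yes → false
  NOT informed consent signed: no → true
  age ≤ 22 years: 62 ≤ 22 is false
  age ≥ 50 years: 62 ≥ 50 is true
  enrolling site = A: D == A is false
  years since diagnosis > 0 years: 29 > 0 is true
  eGFR ≥ 65 mL/min: 140 ≥ 65 is true
Combine:
[1.2] NOT false = true
[1] false AND true AND true = false
[2.2] NOT true = false
[2] true AND false = false
[3.2] NOT false = true
[3] false AND true = false
[4] true AND false AND true = false
[5] false AND true AND true = false
[root] false OR false OR false OR false OR false = false
Overall: false → excluded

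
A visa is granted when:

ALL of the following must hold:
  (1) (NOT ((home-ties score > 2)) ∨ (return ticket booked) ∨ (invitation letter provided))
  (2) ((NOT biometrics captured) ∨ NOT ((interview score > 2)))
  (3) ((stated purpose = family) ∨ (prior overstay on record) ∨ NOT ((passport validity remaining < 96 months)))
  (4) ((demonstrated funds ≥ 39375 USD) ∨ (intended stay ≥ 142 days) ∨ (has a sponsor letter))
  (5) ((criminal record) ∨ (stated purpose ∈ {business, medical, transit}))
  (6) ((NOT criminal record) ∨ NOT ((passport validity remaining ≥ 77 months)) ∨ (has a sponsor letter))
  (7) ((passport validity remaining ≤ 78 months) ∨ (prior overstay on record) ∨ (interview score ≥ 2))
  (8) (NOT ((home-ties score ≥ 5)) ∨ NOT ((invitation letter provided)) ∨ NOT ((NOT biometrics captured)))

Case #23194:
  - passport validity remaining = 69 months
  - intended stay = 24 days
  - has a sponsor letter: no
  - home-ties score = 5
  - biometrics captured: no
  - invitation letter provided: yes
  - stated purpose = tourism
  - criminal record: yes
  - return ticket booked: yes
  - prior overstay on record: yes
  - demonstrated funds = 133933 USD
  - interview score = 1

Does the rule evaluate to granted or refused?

Atomic conditions:
  home-ties score > 2: 5 > 2 is true
  return ticket booked: yes → true
  invitation letter provided: yes → true
  NOT biometrics captured: no → true
  interview score > 2: 1 > 2 is false
  stated purpose = family: tourism == family is false
  prior overstay on record: yes → true
  passport validity remaining < 96 months: 69 < 96 is true
  demonstrated funds ≥ 39375 USD: 133933 ≥ 39375 is true
  intended stay ≥ 142 days: 24 ≥ 142 is false
  has a sponsor letter: no → false
  criminal record: yes → true
  stated purpose ∈ {business, medical, transit}: tourism is not in the set → false
  NOT criminal record: yes → false
  passport validity remaining ≥ 77 months: 69 ≥ 77 is false
  passport validity remaining ≤ 78 months: 69 ≤ 78 is true
  interview score ≥ 2: 1 ≥ 2 is false
  home-ties score ≥ 5: 5 ≥ 5 is true
Combine:
[1.1] NOT true = false
[1] false OR true OR true = true
[2.2] NOT false = true
[2] true OR true = true
[3.3] NOT true = false
[3] false OR true OR false = true
[4] true OR false OR false = true
[5] true OR false = true
[6.2] NOT false = true
[6] false OR true OR false = true
[7] true OR true OR false = true
[8.1] NOT true = false
[8.2] NOT true = false
[8.3] NOT true = false
[8] false OR false OR false = false
[root] true AND true AND true AND true AND true AND true AND true AND false = false
Overall: false → refused

Refused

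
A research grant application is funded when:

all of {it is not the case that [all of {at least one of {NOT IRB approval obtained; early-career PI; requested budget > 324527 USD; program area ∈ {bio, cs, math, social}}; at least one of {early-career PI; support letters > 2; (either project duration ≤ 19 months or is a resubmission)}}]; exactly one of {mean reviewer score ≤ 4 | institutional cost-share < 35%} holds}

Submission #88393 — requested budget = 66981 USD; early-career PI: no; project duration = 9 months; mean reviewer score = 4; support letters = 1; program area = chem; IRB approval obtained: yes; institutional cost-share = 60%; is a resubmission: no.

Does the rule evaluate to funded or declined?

Atomic conditions:
  NOT IRB approval obtained: yes → false
  early-career PI: no → false
  requested budget > 324527 USD: 66981 > 324527 is false
  program area ∈ {bio, cs, math, social}: chem is not in the set → false
  support letters > 2: 1 > 2 is false
  project duration ≤ 19 months: 9 ≤ 19 is true
  is a resubmission: no → false
  mean reviewer score ≤ 4: 4 ≤ 4 is true
  institutional cost-share < 35%: 60 < 35 is false
Combine:
[1.1.1] false OR false OR false OR false = false
[1.1.2.3] true OR false = true
[1.1.2] false OR false OR true = true
[1.1] false AND true = false
[1] NOT false = true
[2] exactly-one(true, false) = true
[root] true AND true = true
Overall: true → funded

Funded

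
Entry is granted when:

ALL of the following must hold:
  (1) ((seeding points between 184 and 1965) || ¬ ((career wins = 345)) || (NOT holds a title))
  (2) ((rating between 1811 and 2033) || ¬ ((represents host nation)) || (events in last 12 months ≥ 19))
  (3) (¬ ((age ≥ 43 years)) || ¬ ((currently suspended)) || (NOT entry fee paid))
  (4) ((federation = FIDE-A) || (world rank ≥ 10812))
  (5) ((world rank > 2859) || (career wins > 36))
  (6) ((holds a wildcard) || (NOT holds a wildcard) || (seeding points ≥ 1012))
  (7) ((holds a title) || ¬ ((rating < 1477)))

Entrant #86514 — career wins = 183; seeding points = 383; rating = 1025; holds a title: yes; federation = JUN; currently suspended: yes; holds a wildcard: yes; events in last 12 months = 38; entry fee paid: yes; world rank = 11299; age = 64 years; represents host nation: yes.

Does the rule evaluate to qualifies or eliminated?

Eliminated

Atomic conditions:
  seeding points between 184 and 1965: 383 in [184, 1965] is true
  career wins = 345: 183 == 345 is false
  NOT holds a title: yes → false
  rating between 1811 and 2033: 1025 in [1811, 2033] is false
  represents host nation: yes → true
  events in last 12 months ≥ 19: 38 ≥ 19 is true
  age ≥ 43 years: 64 ≥ 43 is true
  currently suspended: yes → true
  NOT entry fee paid: yes → false
  federation = FIDE-A: JUN == FIDE-A is false
  world rank ≥ 10812: 11299 ≥ 10812 is true
  world rank > 2859: 11299 > 2859 is true
  career wins > 36: 183 > 36 is true
  holds a wildcard: yes → true
  NOT holds a wildcard: yes → false
  seeding points ≥ 1012: 383 ≥ 1012 is false
  holds a title: yes → true
  rating < 1477: 1025 < 1477 is true
Combine:
[1.2] NOT false = true
[1] true OR true OR false = true
[2.2] NOT true = false
[2] false OR false OR true = true
[3.1] NOT true = false
[3.2] NOT true = false
[3] false OR false OR false = false
[4] false OR true = true
[5] true OR true = true
[6] true OR false OR false = true
[7.2] NOT true = false
[7] true OR false = true
[root] true AND true AND false AND true AND true AND true AND true = false
Overall: false → eliminated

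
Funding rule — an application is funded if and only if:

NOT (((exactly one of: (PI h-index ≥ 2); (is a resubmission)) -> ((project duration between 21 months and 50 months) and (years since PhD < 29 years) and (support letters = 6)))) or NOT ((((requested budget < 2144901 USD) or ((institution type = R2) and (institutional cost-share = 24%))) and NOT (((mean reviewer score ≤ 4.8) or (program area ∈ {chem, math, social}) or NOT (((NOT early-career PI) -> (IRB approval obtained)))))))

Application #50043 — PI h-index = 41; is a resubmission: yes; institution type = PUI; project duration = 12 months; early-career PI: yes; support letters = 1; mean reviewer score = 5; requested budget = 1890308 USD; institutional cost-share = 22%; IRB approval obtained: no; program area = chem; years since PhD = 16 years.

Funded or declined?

Funded

Atomic conditions:
  PI h-index ≥ 2: 41 ≥ 2 is true
  is a resubmission: yes → true
  project duration between 21 months and 50 months: 12 in [21, 50] is false
  years since PhD < 29 years: 16 < 29 is true
  support letters = 6: 1 == 6 is false
  requested budget < 2144901 USD: 1890308 < 2144901 is true
  institution type = R2: PUI == R2 is false
  institutional cost-share = 24%: 22 == 24 is false
  mean reviewer score ≤ 4.8: 5 ≤ 4.8 is false
  program area ∈ {chem, math, social}: chem is in the set → true
  NOT early-career PI: yes → false
  IRB approval obtained: no → false
Combine:
[1.1.1] exactly-one(true, true) = false
[1.1.2] false AND true AND false = false
[1.1] false → false (antecedent false ⇒ implication holds) = true
[1] NOT true = false
[2.1.1.2] false AND false = false
[2.1.1] true OR false = true
[2.1.2.1.3.1] false → false (antecedent false ⇒ implication holds) = true
[2.1.2.1.3] NOT true = false
[2.1.2.1] false OR true OR false = true
[2.1.2] NOT true = false
[2.1] true AND false = false
[2] NOT false = true
[root] false OR true = true
Overall: true → funded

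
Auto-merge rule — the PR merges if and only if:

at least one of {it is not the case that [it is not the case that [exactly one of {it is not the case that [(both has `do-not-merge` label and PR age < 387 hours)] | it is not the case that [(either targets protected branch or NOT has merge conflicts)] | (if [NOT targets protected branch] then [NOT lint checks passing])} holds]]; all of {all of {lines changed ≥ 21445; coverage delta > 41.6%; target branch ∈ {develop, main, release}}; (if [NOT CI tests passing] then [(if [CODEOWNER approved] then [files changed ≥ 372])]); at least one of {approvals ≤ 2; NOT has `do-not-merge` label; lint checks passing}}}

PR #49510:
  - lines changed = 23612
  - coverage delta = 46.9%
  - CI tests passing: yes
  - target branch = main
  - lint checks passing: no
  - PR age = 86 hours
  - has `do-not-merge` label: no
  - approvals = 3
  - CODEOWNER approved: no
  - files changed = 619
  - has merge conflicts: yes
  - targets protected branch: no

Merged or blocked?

Atomic conditions:
  has `do-not-merge` label: no → false
  PR age < 387 hours: 86 < 387 is true
  targets protected branch: no → false
  NOT has merge conflicts: yes → false
  NOT targets protected branch: no → true
  NOT lint checks passing: no → true
  lines changed ≥ 21445: 23612 ≥ 21445 is true
  coverage delta > 41.6%: 46.9 > 41.6 is true
  target branch ∈ {develop, main, release}: main is in the set → true
  NOT CI tests passing: yes → false
  CODEOWNER approved: no → false
  files changed ≥ 372: 619 ≥ 372 is true
  approvals ≤ 2: 3 ≤ 2 is false
  NOT has `do-not-merge` label: no → true
  lint checks passing: no → false
Combine:
[1.1.1.1.1] false AND true = false
[1.1.1.1] NOT false = true
[1.1.1.2.1] false OR false = false
[1.1.1.2] NOT false = true
[1.1.1.3] true → true = true
[1.1.1] exactly-one(true, true, true) = false
[1.1] NOT false = true
[1] NOT true = false
[2.1] true AND true AND true = true
[2.2.2] false → true (antecedent false ⇒ implication holds) = true
[2.2] false → true (antecedent false ⇒ implication holds) = true
[2.3] false OR true OR false = true
[2] true AND true AND true = true
[root] false OR true = true
Overall: true → merged

Merged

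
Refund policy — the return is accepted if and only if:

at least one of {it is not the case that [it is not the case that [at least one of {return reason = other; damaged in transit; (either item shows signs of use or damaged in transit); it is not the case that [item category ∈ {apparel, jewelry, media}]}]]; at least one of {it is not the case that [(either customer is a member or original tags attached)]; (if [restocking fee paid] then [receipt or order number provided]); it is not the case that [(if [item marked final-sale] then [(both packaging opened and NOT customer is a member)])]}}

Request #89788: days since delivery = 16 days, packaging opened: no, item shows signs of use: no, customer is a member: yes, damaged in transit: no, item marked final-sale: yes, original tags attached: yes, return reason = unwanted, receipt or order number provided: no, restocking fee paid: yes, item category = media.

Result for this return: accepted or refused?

Accepted

Atomic conditions:
  return reason = other: unwanted == other is false
  damaged in transit: no → false
  item shows signs of use: no → false
  item category ∈ {apparel, jewelry, media}: media is in the set → true
  customer is a member: yes → true
  original tags attached: yes → true
  restocking fee paid: yes → true
  receipt or order number provided: no → false
  item marked final-sale: yes → true
  packaging opened: no → false
  NOT customer is a member: yes → false
Combine:
[1.1.1.3] false OR false = false
[1.1.1.4] NOT true = false
[1.1.1] false OR false OR false OR false = false
[1.1] NOT false = true
[1] NOT true = false
[2.1.1] true OR true = true
[2.1] NOT true = false
[2.2] true → false = false
[2.3.1.2] false AND false = false
[2.3.1] true → false = false
[2.3] NOT false = true
[2] false OR false OR true = true
[root] false OR true = true
Overall: true → accepted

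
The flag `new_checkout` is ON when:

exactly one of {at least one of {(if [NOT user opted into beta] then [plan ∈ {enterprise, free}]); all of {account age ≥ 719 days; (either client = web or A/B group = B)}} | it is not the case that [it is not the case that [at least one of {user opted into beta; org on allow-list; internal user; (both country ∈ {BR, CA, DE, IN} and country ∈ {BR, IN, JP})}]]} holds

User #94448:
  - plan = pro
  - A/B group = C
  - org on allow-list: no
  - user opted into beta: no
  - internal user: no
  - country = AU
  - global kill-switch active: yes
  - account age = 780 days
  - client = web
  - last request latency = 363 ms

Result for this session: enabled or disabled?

Enabled

Atomic conditions:
  NOT user opted into beta: no → true
  plan ∈ {enterprise, free}: pro is not in the set → false
  account age ≥ 719 days: 780 ≥ 719 is true
  client = web: web == web is true
  A/B group = B: C == B is false
  user opted into beta: no → false
  org on allow-list: no → false
  internal user: no → false
  country ∈ {BR, CA, DE, IN}: AU is not in the set → false
  country ∈ {BR, IN, JP}: AU is not in the set → false
Combine:
[1.1] true → false = false
[1.2.2] true OR false = true
[1.2] true AND true = true
[1] false OR true = true
[2.1.1.4] false AND false = false
[2.1.1] false OR false OR false OR false = false
[2.1] NOT false = true
[2] NOT true = false
[root] exactly-one(true, false) = true
Overall: true → enabled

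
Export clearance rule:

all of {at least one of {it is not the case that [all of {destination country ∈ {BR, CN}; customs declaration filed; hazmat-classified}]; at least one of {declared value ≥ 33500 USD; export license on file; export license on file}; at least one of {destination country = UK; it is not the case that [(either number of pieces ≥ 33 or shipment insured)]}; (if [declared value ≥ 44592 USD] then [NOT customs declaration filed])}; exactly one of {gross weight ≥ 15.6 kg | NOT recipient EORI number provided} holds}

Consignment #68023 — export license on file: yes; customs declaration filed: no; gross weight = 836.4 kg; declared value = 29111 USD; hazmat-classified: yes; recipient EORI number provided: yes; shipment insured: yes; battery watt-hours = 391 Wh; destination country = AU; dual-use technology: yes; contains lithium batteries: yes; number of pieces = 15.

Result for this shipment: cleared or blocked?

Atomic conditions:
  destination country ∈ {BR, CN}: AU is not in the set → false
  customs declaration filed: no → false
  hazmat-classified: yes → true
  declared value ≥ 33500 USD: 29111 ≥ 33500 is false
  export license on file: yes → true
  destination country = UK: AU == UK is false
  number of pieces ≥ 33: 15 ≥ 33 is false
  shipment insured: yes → true
  declared value ≥ 44592 USD: 29111 ≥ 44592 is false
  NOT customs declaration filed: no → true
  gross weight ≥ 15.6 kg: 836.4 ≥ 15.6 is true
  NOT recipient EORI number provided: yes → false
Combine:
[1.1.1] false AND false AND true = false
[1.1] NOT false = true
[1.2] false OR true OR true = true
[1.3.2.1] false OR true = true
[1.3.2] NOT true = false
[1.3] false OR false = false
[1.4] false → true (antecedent false ⇒ implication holds) = true
[1] true OR true OR false OR true = true
[2] exactly-one(true, false) = true
[root] true AND true = true
Overall: true → cleared

Cleared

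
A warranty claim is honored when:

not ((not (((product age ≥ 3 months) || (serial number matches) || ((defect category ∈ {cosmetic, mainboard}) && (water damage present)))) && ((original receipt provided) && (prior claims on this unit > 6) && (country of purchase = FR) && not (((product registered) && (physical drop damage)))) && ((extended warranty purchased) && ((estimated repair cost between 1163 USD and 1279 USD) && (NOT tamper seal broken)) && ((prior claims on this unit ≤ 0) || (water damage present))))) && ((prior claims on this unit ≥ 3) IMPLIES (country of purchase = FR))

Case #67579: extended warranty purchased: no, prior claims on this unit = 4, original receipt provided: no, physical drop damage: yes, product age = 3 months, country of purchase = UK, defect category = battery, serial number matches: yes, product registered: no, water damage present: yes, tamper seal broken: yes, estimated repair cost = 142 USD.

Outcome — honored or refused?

Atomic conditions:
  product age ≥ 3 months: 3 ≥ 3 is true
  serial number matches: yes → true
  defect category ∈ {cosmetic, mainboard}: battery is not in the set → false
  water damage present: yes → true
  original receipt provided: no → false
  prior claims on this unit > 6: 4 > 6 is false
  country of purchase = FR: UK == FR is false
  product registered: no → false
  physical drop damage: yes → true
  extended warranty purchased: no → false
  estimated repair cost between 1163 USD and 1279 USD: 142 in [1163, 1279] is false
  NOT tamper seal broken: yes → false
  prior claims on this unit ≤ 0: 4 ≤ 0 is false
  prior claims on this unit ≥ 3: 4 ≥ 3 is true
Combine:
[1.1.1.1.3] false AND true = false
[1.1.1.1] true OR true OR false = true
[1.1.1] NOT true = false
[1.1.2.4.1] false AND true = false
[1.1.2.4] NOT false = true
[1.1.2] false AND false AND false AND true = false
[1.1.3.2] false AND false = false
[1.1.3.3] false OR true = true
[1.1.3] false AND false AND true = false
[1.1] false AND false AND false = false
[1] NOT false = true
[2] true → false = false
[root] true AND false = false
Overall: false → refused

Refused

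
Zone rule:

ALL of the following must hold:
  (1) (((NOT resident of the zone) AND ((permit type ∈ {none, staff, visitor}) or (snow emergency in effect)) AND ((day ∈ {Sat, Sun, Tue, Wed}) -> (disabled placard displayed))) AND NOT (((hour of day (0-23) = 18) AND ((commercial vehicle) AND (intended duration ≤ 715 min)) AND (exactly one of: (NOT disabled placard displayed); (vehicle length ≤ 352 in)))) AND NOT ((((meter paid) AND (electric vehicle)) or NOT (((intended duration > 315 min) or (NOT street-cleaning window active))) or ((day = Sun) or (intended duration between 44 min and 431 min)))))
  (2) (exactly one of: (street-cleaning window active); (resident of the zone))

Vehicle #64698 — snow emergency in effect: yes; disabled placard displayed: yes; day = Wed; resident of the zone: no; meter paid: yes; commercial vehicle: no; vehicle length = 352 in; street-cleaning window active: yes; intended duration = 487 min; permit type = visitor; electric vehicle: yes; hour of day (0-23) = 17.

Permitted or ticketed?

Atomic conditions:
  NOT resident of the zone: no → true
  permit type ∈ {none, staff, visitor}: visitor is in the set → true
  snow emergency in effect: yes → true
  day ∈ {Sat, Sun, Tue, Wed}: Wed is in the set → true
  disabled placard displayed: yes → true
  hour of day (0-23) = 18: 17 == 18 is false
  commercial vehicle: no → false
  intended duration ≤ 715 min: 487 ≤ 715 is true
  NOT disabled placard displayed: yes → false
  vehicle length ≤ 352 in: 352 ≤ 352 is true
  meter paid: yes → true
  electric vehicle: yes → true
  intended duration > 315 min: 487 > 315 is true
  NOT street-cleaning window active: yes → false
  day = Sun: Wed == Sun is false
  intended duration between 44 min and 431 min: 487 in [44, 431] is false
  street-cleaning window active: yes → true
  resident of the zone: no → false
Combine:
[1.1.2] true OR true = true
[1.1.3] true → true = true
[1.1] true AND true AND true = true
[1.2.1.2] false AND true = false
[1.2.1.3] exactly-one(false, true) = true
[1.2.1] false AND false AND true = false
[1.2] NOT false = true
[1.3.1.1] true AND true = true
[1.3.1.2.1] true OR false = true
[1.3.1.2] NOT true = false
[1.3.1.3] false OR false = false
[1.3.1] true OR false OR false = true
[1.3] NOT true = false
[1] true AND true AND false = false
[2] exactly-one(true, false) = true
[root] false AND true = false
Overall: false → ticketed

Ticketed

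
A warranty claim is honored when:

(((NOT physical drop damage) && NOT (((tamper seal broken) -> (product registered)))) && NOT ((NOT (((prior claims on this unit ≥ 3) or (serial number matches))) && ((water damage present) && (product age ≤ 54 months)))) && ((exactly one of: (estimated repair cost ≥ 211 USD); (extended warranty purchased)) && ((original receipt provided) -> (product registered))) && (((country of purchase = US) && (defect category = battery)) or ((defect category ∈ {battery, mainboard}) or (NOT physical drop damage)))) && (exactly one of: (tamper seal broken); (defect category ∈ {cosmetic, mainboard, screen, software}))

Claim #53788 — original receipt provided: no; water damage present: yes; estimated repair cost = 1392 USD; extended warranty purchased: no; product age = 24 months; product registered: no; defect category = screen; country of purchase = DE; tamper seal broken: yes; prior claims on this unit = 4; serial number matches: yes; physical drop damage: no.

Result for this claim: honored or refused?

Atomic conditions:
  NOT physical drop damage: no → true
  tamper seal broken: yes → true
  product registered: no → false
  prior claims on this unit ≥ 3: 4 ≥ 3 is true
  serial number matches: yes → true
  water damage present: yes → true
  product age ≤ 54 months: 24 ≤ 54 is true
  estimated repair cost ≥ 211 USD: 1392 ≥ 211 is true
  extended warranty purchased: no → false
  original receipt provided: no → false
  country of purchase = US: DE == US is false
  defect category = battery: screen == battery is false
  defect category ∈ {battery, mainboard}: screen is not in the set → false
  defect category ∈ {cosmetic, mainboard, screen, software}: screen is in the set → true
Combine:
[1.1.2.1] true → false = false
[1.1.2] NOT false = true
[1.1] true AND true = true
[1.2.1.1.1] true OR true = true
[1.2.1.1] NOT true = false
[1.2.1.2] true AND true = true
[1.2.1] false AND true = false
[1.2] NOT false = true
[1.3.1] exactly-one(true, false) = true
[1.3.2] false → false (antecedent false ⇒ implication holds) = true
[1.3] true AND true = true
[1.4.1] false AND false = false
[1.4.2] false OR true = true
[1.4] false OR true = true
[1] true AND true AND true AND true = true
[2] exactly-one(true, true) = false
[root] true AND false = false
Overall: false → refused

Refused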